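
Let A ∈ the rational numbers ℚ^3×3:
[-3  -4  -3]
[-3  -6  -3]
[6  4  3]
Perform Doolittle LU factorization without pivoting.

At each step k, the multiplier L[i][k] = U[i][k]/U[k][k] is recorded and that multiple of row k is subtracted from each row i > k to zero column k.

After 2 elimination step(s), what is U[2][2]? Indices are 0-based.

U[2][2] = -3

k=0: U[0][0]=-3
  eliminate (1,0): mult=1, new row 1: (0, -2, 0); set L[1][0]=1
  eliminate (2,0): mult=-2, new row 2: (0, -4, -3); set L[2][0]=-2
k=1: U[1][1]=-2
  eliminate (2,1): mult=2, new row 2: (0, 0, -3); set L[2][1]=2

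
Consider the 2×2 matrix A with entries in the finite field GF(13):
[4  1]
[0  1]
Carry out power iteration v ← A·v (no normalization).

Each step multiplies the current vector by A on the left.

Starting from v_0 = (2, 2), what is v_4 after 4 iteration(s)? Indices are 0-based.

v_0 = (2, 2).
v_1 = A·v_0 = (10, 2).
v_2 = A·v_1 = (3, 2).
v_3 = A·v_2 = (1, 2).
v_4 = A·v_3 = (6, 2).

v_4 = (6, 2)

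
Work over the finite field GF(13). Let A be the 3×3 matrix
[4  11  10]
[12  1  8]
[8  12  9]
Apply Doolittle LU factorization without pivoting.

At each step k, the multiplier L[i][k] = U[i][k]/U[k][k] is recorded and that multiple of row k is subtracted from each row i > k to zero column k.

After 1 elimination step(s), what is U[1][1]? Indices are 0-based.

[col 0] pivot 4
  R1 -= 3*R0 → (0, 7, 4)  (L[1][0] := 3)
  R2 -= 2*R0 → (0, 3, 2)  (L[2][0] := 2)

U[1][1] = 7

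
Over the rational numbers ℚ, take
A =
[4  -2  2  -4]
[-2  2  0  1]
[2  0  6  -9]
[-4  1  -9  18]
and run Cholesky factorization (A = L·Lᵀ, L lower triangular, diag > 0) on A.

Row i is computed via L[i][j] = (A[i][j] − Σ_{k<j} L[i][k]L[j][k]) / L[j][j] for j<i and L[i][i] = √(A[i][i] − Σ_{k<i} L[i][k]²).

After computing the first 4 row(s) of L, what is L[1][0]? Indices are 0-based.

Step 1: L[0][0] = √(4) = 2.
  L[1][0] = (-2) / L[0][0] = -1.
Step 2: L[1][1] = √(1) = 1.
  L[2][0] = (2) / L[0][0] = 1.
  L[2][1] = (1) / L[1][1] = 1.
Step 3: L[2][2] = √(4) = 2.
  L[3][0] = (-4) / L[0][0] = -2.
  L[3][1] = (-1) / L[1][1] = -1.
  L[3][2] = (-6) / L[2][2] = -3.
Step 4: L[3][3] = √(4) = 2.

L[1][0] = -1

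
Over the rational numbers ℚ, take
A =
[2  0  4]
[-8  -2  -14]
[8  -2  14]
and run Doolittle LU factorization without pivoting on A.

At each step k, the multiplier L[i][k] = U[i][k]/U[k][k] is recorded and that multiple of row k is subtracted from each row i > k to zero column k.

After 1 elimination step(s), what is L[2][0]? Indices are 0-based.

k=0: U[0][0]=2
  eliminate (1,0): mult=-4, new row 1: (0, -2, 2); set L[1][0]=-4
  eliminate (2,0): mult=4, new row 2: (0, -2, -2); set L[2][0]=4

L[2][0] = 4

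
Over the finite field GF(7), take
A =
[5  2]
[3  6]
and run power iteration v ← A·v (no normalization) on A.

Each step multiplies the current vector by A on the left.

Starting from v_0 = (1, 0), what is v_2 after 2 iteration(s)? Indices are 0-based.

v_0 = (1, 0).
v_1 = A·v_0 = (5, 3).
v_2 = A·v_1 = (3, 5).

v_2 = (3, 5)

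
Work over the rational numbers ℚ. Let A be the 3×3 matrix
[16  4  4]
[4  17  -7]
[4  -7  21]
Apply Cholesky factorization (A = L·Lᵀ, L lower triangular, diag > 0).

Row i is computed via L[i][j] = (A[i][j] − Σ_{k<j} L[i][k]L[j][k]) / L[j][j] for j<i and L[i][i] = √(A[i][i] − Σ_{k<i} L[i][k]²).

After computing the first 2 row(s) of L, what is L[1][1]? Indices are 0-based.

L[1][1] = 4

Step 1: L[0][0] = √(16) = 4.
  L[1][0] = (4) / L[0][0] = 1.
Step 2: L[1][1] = √(16) = 4.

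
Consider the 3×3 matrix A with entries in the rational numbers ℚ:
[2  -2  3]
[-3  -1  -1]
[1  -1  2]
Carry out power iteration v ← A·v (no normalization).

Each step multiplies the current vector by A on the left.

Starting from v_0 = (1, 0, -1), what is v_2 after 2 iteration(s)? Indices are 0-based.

v_2 = (-1, 6, -1)

v_0 = (1, 0, -1).
v_1 = A·v_0 = (-1, -2, -1).
v_2 = A·v_1 = (-1, 6, -1).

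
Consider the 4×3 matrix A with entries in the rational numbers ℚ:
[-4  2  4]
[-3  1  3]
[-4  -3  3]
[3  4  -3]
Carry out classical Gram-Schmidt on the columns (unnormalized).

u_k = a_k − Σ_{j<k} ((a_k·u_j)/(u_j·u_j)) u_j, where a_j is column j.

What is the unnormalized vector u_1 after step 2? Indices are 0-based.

u_1 = (76/25, 89/50, -49/25, 161/50)

Step 1: u_0 = a_0 = (-4, -3, -4, 3).
Step 2: u_1 = a_1 − (13/50)·u_0 = (76/25, 89/50, -49/25, 161/50).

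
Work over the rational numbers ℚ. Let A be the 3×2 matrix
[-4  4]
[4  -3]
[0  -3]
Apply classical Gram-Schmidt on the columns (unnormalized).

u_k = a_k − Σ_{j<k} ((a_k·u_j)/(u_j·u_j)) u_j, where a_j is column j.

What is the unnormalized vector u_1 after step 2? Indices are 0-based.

Step 1: u_0 = a_0 = (-4, 4, 0).
Step 2: u_1 = a_1 − (-7/8)·u_0 = (1/2, 1/2, -3).

u_1 = (1/2, 1/2, -3)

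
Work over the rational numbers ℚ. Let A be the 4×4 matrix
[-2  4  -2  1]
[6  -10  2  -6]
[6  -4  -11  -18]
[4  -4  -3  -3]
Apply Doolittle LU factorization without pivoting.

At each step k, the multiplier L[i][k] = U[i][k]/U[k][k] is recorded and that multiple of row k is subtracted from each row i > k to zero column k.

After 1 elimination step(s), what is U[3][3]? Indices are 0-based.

k=0: U[0][0]=-2
  eliminate (1,0): mult=-3, new row 1: (0, 2, -4, -3); set L[1][0]=-3
  eliminate (2,0): mult=-3, new row 2: (0, 8, -17, -15); set L[2][0]=-3
  eliminate (3,0): mult=-2, new row 3: (0, 4, -7, -1); set L[3][0]=-2

U[3][3] = -1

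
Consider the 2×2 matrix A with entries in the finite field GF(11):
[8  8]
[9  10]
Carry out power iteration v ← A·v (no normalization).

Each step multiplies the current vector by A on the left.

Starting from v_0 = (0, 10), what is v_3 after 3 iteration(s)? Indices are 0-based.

v_0 = (0, 10).
v_1 = A·v_0 = (3, 1).
v_2 = A·v_1 = (10, 4).
v_3 = A·v_2 = (2, 9).

v_3 = (2, 9)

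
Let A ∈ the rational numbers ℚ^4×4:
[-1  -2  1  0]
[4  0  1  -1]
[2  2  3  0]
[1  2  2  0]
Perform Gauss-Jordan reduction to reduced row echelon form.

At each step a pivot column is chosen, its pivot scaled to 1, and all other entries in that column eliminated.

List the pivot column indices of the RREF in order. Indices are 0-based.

pivot columns: 0, 1, 2, 3

pivot(0,0)=-1: scale R0 → (1, 2, -1, 0)
  clear (1,0): R1 −= (4)R0 → (0, -8, 5, -1)
  clear (2,0): R2 −= (2)R0 → (0, -2, 5, 0)
  clear (3,0): R3 −= (1)R0 → (0, 0, 3, 0)
pivot(1,1)=-8: scale R1 → (0, 1, -5/8, 1/8)
  clear (0,1): R0 −= (2)R1 → (1, 0, 1/4, -1/4)
  clear (2,1): R2 −= (-2)R1 → (0, 0, 15/4, 1/4)
pivot(2,2)=15/4: scale R2 → (0, 0, 1, 1/15)
  clear (0,2): R0 −= (1/4)R2 → (1, 0, 0, -4/15)
  clear (1,2): R1 −= (-5/8)R2 → (0, 1, 0, 1/6)
  clear (3,2): R3 −= (3)R2 → (0, 0, 0, -1/5)
pivot(3,3)=-1/5: scale R3 → (0, 0, 0, 1)
  clear (0,3): R0 −= (-4/15)R3 → (1, 0, 0, 0)
  clear (1,3): R1 −= (1/6)R3 → (0, 1, 0, 0)
  clear (2,3): R2 −= (1/15)R3 → (0, 0, 1, 0)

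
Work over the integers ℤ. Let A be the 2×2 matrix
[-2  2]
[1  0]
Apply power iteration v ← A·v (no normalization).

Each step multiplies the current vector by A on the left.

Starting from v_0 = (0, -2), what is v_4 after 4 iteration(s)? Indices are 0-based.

v_0 = (0, -2).
v_1 = A·v_0 = (-4, 0).
v_2 = A·v_1 = (8, -4).
v_3 = A·v_2 = (-24, 8).
v_4 = A·v_3 = (64, -24).

v_4 = (64, -24)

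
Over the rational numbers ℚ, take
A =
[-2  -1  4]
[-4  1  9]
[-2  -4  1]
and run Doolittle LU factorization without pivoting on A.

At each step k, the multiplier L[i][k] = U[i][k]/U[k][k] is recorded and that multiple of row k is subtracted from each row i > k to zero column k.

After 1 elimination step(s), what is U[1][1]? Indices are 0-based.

U[1][1] = 3

Step 1: pivot at (0,0) is -2.
  row1 ← row1 − (2)·row0  ⇒  L[1][0]=2, U row1=(0, 3, 1)
  row2 ← row2 − (1)·row0  ⇒  L[2][0]=1, U row2=(0, -3, -3)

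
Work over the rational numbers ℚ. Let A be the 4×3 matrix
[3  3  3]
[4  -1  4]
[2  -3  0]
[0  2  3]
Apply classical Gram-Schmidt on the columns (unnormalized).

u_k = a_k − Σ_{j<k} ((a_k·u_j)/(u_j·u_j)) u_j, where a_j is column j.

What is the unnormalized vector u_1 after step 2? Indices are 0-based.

Step 1: u_0 = a_0 = (3, 4, 2, 0).
Step 2: u_1 = a_1 − (-1/29)·u_0 = (90/29, -25/29, -85/29, 2).

u_1 = (90/29, -25/29, -85/29, 2)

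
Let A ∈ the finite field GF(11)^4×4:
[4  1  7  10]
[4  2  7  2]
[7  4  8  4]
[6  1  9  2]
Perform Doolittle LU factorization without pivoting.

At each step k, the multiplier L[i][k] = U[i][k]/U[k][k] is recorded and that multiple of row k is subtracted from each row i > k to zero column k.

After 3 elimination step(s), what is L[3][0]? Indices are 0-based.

L[3][0] = 7

k=0: U[0][0]=4
  eliminate (1,0): mult=1, new row 1: (0, 1, 0, 3); set L[1][0]=1
  eliminate (2,0): mult=10, new row 2: (0, 5, 4, 3); set L[2][0]=10
  eliminate (3,0): mult=7, new row 3: (0, 5, 4, 9); set L[3][0]=7
k=1: U[1][1]=1
  eliminate (2,1): mult=5, new row 2: (0, 0, 4, 10); set L[2][1]=5
  eliminate (3,1): mult=5, new row 3: (0, 0, 4, 5); set L[3][1]=5
k=2: U[2][2]=4
  eliminate (3,2): mult=1, new row 3: (0, 0, 0, 6); set L[3][2]=1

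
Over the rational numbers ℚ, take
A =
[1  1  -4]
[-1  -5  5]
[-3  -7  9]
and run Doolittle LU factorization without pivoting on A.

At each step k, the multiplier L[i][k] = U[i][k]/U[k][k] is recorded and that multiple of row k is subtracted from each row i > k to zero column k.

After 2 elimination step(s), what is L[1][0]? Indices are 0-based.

Step 1: pivot at (0,0) is 1.
  row1 ← row1 − (-1)·row0  ⇒  L[1][0]=-1, U row1=(0, -4, 1)
  row2 ← row2 − (-3)·row0  ⇒  L[2][0]=-3, U row2=(0, -4, -3)
Step 2: pivot at (1,1) is -4.
  row2 ← row2 − (1)·row1  ⇒  L[2][1]=1, U row2=(0, 0, -4)

L[1][0] = -1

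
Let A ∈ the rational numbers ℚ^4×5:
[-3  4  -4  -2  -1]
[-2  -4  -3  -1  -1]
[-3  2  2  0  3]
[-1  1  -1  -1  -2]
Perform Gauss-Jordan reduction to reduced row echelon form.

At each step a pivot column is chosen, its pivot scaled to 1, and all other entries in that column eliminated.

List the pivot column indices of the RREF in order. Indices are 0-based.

pivot(0,0)=-3: scale R0 → (1, -4/3, 4/3, 2/3, 1/3)
  clear (1,0): R1 −= (-2)R0 → (0, -20/3, -1/3, 1/3, -1/3)
  clear (2,0): R2 −= (-3)R0 → (0, -2, 6, 2, 4)
  clear (3,0): R3 −= (-1)R0 → (0, -1/3, 1/3, -1/3, -5/3)
pivot(1,1)=-20/3: scale R1 → (0, 1, 1/20, -1/20, 1/20)
  clear (0,1): R0 −= (-4/3)R1 → (1, 0, 7/5, 3/5, 2/5)
  clear (2,1): R2 −= (-2)R1 → (0, 0, 61/10, 19/10, 41/10)
  clear (3,1): R3 −= (-1/3)R1 → (0, 0, 7/20, -7/20, -33/20)
pivot(2,2)=61/10: scale R2 → (0, 0, 1, 19/61, 41/61)
  clear (0,2): R0 −= (7/5)R2 → (1, 0, 0, 10/61, -33/61)
  clear (1,2): R1 −= (1/20)R2 → (0, 1, 0, -4/61, 1/61)
  clear (3,2): R3 −= (7/20)R2 → (0, 0, 0, -28/61, -115/61)
pivot(3,3)=-28/61: scale R3 → (0, 0, 0, 1, 115/28)
  clear (0,3): R0 −= (10/61)R3 → (1, 0, 0, 0, -17/14)
  clear (1,3): R1 −= (-4/61)R3 → (0, 1, 0, 0, 2/7)
  clear (2,3): R2 −= (19/61)R3 → (0, 0, 1, 0, -17/28)

pivot columns: 0, 1, 2, 3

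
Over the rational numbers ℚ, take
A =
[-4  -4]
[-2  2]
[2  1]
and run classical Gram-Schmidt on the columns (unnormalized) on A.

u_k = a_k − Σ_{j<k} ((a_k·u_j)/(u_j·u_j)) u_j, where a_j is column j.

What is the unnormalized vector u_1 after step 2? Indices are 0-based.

Step 1: u_0 = a_0 = (-4, -2, 2).
Step 2: u_1 = a_1 − (7/12)·u_0 = (-5/3, 19/6, -1/6).

u_1 = (-5/3, 19/6, -1/6)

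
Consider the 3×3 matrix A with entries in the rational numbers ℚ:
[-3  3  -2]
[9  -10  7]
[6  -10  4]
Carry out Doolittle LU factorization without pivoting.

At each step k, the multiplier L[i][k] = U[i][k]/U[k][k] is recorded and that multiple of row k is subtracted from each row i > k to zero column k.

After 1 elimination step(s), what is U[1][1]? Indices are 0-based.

U[1][1] = -1

[col 0] pivot -3
  R1 -= -3*R0 → (0, -1, 1)  (L[1][0] := -3)
  R2 -= -2*R0 → (0, -4, 0)  (L[2][0] := -2)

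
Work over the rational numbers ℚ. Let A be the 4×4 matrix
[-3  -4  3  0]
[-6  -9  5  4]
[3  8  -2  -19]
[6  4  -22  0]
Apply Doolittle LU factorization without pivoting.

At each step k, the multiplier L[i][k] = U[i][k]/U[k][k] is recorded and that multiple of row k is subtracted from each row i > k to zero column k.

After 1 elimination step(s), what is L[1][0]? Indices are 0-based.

L[1][0] = 2

Step 1: pivot at (0,0) is -3.
  row1 ← row1 − (2)·row0  ⇒  L[1][0]=2, U row1=(0, -1, -1, 4)
  row2 ← row2 − (-1)·row0  ⇒  L[2][0]=-1, U row2=(0, 4, 1, -19)
  row3 ← row3 − (-2)·row0  ⇒  L[3][0]=-2, U row3=(0, -4, -16, 0)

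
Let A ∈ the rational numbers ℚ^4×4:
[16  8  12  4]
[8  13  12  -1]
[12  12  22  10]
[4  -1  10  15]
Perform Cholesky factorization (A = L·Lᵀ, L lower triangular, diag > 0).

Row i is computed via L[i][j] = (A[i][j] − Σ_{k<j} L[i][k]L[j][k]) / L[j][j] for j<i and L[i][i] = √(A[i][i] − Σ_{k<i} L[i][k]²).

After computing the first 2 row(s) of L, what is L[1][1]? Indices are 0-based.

Step 1: L[0][0] = √(16) = 4.
  L[1][0] = (8) / L[0][0] = 2.
Step 2: L[1][1] = √(9) = 3.

L[1][1] = 3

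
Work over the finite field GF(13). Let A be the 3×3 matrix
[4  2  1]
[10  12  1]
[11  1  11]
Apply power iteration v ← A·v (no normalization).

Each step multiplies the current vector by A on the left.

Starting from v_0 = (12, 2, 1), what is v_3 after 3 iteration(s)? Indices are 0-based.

v_0 = (12, 2, 1).
v_1 = A·v_0 = (1, 2, 2).
v_2 = A·v_1 = (10, 10, 9).
v_3 = A·v_2 = (4, 8, 11).

v_3 = (4, 8, 11)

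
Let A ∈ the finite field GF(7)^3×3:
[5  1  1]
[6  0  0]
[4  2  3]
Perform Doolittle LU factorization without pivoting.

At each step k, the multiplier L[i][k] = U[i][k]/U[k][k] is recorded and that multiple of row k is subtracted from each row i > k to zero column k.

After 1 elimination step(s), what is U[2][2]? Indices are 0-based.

Step 1: pivot at (0,0) is 5.
  row1 ← row1 − (4)·row0  ⇒  L[1][0]=4, U row1=(0, 3, 3)
  row2 ← row2 − (5)·row0  ⇒  L[2][0]=5, U row2=(0, 4, 5)

U[2][2] = 5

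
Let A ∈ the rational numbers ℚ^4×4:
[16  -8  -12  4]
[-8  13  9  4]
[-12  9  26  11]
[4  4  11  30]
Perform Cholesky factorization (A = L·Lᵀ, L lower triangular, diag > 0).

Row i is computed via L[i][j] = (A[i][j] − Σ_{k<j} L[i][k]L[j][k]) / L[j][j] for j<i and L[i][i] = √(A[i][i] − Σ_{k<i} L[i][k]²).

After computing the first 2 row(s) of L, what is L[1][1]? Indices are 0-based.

L[1][1] = 3

Step 1: L[0][0] = √(16) = 4.
  L[1][0] = (-8) / L[0][0] = -2.
Step 2: L[1][1] = √(9) = 3.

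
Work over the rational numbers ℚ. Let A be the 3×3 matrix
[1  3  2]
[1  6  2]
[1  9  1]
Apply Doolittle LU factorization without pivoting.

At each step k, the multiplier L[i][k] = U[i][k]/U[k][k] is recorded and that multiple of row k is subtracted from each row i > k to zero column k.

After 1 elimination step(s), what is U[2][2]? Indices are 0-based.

[col 0] pivot 1
  R1 -= 1*R0 → (0, 3, 0)  (L[1][0] := 1)
  R2 -= 1*R0 → (0, 6, -1)  (L[2][0] := 1)

U[2][2] = -1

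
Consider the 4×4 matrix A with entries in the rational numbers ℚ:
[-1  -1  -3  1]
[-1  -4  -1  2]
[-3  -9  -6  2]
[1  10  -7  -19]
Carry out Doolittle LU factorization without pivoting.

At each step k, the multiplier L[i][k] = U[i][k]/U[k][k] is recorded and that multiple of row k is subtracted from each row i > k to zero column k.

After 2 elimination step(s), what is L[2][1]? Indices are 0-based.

Step 1: pivot at (0,0) is -1.
  row1 ← row1 − (1)·row0  ⇒  L[1][0]=1, U row1=(0, -3, 2, 1)
  row2 ← row2 − (3)·row0  ⇒  L[2][0]=3, U row2=(0, -6, 3, -1)
  row3 ← row3 − (-1)·row0  ⇒  L[3][0]=-1, U row3=(0, 9, -10, -18)
Step 2: pivot at (1,1) is -3.
  row2 ← row2 − (2)·row1  ⇒  L[2][1]=2, U row2=(0, 0, -1, -3)
  row3 ← row3 − (-3)·row1  ⇒  L[3][1]=-3, U row3=(0, 0, -4, -15)

L[2][1] = 2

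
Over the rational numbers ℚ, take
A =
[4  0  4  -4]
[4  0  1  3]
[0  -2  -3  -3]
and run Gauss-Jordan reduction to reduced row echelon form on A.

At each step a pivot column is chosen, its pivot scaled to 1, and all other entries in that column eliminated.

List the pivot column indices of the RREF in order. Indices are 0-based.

[1] R0 /= 4  ⇒  (1, 0, 1, -1)
     R1 -= 4·R0  ⇒  (0, 0, -3, 7)
[2] R1 <-> R2
[2] R1 /= -2  ⇒  (0, 1, 3/2, 3/2)
[3] R2 /= -3  ⇒  (0, 0, 1, -7/3)
     R0 -= 1·R2  ⇒  (1, 0, 0, 4/3)
     R1 -= 3/2·R2  ⇒  (0, 1, 0, 5)

pivot columns: 0, 1, 2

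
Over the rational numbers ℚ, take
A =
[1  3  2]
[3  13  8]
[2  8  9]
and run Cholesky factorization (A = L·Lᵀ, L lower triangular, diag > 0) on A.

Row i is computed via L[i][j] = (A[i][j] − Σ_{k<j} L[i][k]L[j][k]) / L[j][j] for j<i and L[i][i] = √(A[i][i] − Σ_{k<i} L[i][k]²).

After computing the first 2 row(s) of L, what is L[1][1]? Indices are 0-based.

Step 1: L[0][0] = √(1) = 1.
  L[1][0] = (3) / L[0][0] = 3.
Step 2: L[1][1] = √(4) = 2.

L[1][1] = 2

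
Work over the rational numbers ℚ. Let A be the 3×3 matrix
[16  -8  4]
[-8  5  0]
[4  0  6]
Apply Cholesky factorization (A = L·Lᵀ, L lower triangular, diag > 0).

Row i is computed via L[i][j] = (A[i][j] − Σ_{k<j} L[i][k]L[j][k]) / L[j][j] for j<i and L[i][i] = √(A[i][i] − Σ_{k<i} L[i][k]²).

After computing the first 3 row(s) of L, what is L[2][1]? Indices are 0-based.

L[2][1] = 2

Step 1: L[0][0] = √(16) = 4.
  L[1][0] = (-8) / L[0][0] = -2.
Step 2: L[1][1] = √(1) = 1.
  L[2][0] = (4) / L[0][0] = 1.
  L[2][1] = (2) / L[1][1] = 2.
Step 3: L[2][2] = √(1) = 1.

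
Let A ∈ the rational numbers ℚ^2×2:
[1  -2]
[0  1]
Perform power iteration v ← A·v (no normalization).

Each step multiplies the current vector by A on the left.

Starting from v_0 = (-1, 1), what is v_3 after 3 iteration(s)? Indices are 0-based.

v_3 = (-7, 1)

v_0 = (-1, 1).
v_1 = A·v_0 = (-3, 1).
v_2 = A·v_1 = (-5, 1).
v_3 = A·v_2 = (-7, 1).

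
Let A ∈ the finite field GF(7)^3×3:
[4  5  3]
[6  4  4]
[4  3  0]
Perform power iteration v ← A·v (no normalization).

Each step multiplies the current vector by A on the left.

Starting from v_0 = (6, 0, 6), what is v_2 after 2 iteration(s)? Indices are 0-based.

v_0 = (6, 0, 6).
v_1 = A·v_0 = (0, 4, 3).
v_2 = A·v_1 = (1, 0, 5).

v_2 = (1, 0, 5)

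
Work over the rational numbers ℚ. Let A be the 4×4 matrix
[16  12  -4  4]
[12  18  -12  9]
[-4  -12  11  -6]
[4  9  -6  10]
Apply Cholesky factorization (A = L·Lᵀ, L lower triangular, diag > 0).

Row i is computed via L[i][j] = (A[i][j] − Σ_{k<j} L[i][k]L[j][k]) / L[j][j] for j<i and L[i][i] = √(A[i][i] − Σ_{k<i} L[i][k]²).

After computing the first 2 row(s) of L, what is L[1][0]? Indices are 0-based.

L[1][0] = 3

Step 1: L[0][0] = √(16) = 4.
  L[1][0] = (12) / L[0][0] = 3.
Step 2: L[1][1] = √(9) = 3.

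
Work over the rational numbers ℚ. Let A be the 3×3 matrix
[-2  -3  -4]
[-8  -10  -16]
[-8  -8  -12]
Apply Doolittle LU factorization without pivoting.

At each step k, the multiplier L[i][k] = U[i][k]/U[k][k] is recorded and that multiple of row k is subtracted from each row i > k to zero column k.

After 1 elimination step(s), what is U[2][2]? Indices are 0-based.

U[2][2] = 4

k=0: U[0][0]=-2
  eliminate (1,0): mult=4, new row 1: (0, 2, 0); set L[1][0]=4
  eliminate (2,0): mult=4, new row 2: (0, 4, 4); set L[2][0]=4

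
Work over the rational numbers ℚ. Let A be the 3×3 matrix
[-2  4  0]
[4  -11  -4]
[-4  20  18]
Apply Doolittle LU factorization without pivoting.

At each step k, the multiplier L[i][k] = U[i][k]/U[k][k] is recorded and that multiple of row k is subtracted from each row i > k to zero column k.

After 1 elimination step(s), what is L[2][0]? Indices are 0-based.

k=0: U[0][0]=-2
  eliminate (1,0): mult=-2, new row 1: (0, -3, -4); set L[1][0]=-2
  eliminate (2,0): mult=2, new row 2: (0, 12, 18); set L[2][0]=2

L[2][0] = 2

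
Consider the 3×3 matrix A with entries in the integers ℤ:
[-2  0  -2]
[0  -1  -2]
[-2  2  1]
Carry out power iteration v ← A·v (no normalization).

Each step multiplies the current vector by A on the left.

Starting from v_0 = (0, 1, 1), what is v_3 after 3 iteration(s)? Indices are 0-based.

v_0 = (0, 1, 1).
v_1 = A·v_0 = (-2, -3, 3).
v_2 = A·v_1 = (-2, -3, 1).
v_3 = A·v_2 = (2, 1, -1).

v_3 = (2, 1, -1)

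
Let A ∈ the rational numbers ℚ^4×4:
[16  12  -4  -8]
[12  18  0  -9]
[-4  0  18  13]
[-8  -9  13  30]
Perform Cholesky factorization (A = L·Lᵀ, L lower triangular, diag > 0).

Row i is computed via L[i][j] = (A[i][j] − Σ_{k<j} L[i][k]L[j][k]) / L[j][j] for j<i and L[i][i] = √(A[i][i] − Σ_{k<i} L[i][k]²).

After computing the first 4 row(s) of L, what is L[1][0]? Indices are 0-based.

L[1][0] = 3

Step 1: L[0][0] = √(16) = 4.
  L[1][0] = (12) / L[0][0] = 3.
Step 2: L[1][1] = √(9) = 3.
  L[2][0] = (-4) / L[0][0] = -1.
  L[2][1] = (3) / L[1][1] = 1.
Step 3: L[2][2] = √(16) = 4.
  L[3][0] = (-8) / L[0][0] = -2.
  L[3][1] = (-3) / L[1][1] = -1.
  L[3][2] = (12) / L[2][2] = 3.
Step 4: L[3][3] = √(16) = 4.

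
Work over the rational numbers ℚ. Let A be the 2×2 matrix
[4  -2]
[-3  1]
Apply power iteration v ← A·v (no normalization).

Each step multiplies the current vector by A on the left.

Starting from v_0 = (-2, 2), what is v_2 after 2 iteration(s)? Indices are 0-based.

v_0 = (-2, 2).
v_1 = A·v_0 = (-12, 8).
v_2 = A·v_1 = (-64, 44).

v_2 = (-64, 44)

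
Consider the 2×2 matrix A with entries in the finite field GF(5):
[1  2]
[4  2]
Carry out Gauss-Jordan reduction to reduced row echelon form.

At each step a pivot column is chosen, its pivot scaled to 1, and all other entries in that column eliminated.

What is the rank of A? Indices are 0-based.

rank = 2

pivot(0,0)=1: scale R0 → (1, 2)
  clear (1,0): R1 −= (4)R0 → (0, 4)
pivot(1,1)=4: scale R1 → (0, 1)
  clear (0,1): R0 −= (2)R1 → (1, 0)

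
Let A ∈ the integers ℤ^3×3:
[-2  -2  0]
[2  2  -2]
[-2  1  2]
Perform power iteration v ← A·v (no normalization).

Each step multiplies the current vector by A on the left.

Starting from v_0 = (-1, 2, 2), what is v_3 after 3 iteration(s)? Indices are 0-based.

v_0 = (-1, 2, 2).
v_1 = A·v_0 = (-2, -2, 8).
v_2 = A·v_1 = (8, -24, 18).
v_3 = A·v_2 = (32, -68, -4).

v_3 = (32, -68, -4)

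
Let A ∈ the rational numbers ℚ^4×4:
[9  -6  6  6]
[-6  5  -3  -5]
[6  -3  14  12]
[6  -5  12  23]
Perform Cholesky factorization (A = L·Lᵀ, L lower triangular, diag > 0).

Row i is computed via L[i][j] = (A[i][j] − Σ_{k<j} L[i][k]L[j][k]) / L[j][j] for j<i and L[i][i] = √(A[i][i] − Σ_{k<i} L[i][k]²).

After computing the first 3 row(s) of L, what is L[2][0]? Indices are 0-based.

L[2][0] = 2

Step 1: L[0][0] = √(9) = 3.
  L[1][0] = (-6) / L[0][0] = -2.
Step 2: L[1][1] = √(1) = 1.
  L[2][0] = (6) / L[0][0] = 2.
  L[2][1] = (1) / L[1][1] = 1.
Step 3: L[2][2] = √(9) = 3.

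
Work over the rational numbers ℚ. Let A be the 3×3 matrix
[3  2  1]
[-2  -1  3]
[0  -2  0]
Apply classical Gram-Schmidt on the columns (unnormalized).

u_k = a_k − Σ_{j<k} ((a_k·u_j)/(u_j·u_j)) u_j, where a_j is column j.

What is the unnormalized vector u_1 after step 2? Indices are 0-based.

Step 1: u_0 = a_0 = (3, -2, 0).
Step 2: u_1 = a_1 − (8/13)·u_0 = (2/13, 3/13, -2).

u_1 = (2/13, 3/13, -2)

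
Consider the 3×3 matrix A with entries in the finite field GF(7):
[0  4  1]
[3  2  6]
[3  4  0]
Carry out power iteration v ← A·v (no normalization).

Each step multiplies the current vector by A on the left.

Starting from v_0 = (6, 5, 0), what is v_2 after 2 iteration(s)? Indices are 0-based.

v_2 = (3, 1, 4)

v_0 = (6, 5, 0).
v_1 = A·v_0 = (6, 0, 3).
v_2 = A·v_1 = (3, 1, 4).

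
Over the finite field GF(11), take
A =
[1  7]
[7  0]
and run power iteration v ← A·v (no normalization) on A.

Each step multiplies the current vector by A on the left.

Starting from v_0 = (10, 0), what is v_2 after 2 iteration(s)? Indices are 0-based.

v_2 = (5, 4)

v_0 = (10, 0).
v_1 = A·v_0 = (10, 4).
v_2 = A·v_1 = (5, 4).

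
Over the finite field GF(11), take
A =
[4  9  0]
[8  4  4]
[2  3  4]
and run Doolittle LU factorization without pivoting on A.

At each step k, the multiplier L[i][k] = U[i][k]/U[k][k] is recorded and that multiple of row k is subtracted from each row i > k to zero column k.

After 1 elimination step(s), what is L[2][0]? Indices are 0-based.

L[2][0] = 6

[col 0] pivot 4
  R1 -= 2*R0 → (0, 8, 4)  (L[1][0] := 2)
  R2 -= 6*R0 → (0, 4, 4)  (L[2][0] := 6)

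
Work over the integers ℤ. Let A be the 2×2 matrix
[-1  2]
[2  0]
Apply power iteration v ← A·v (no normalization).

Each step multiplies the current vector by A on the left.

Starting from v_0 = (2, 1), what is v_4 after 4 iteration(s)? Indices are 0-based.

v_0 = (2, 1).
v_1 = A·v_0 = (0, 4).
v_2 = A·v_1 = (8, 0).
v_3 = A·v_2 = (-8, 16).
v_4 = A·v_3 = (40, -16).

v_4 = (40, -16)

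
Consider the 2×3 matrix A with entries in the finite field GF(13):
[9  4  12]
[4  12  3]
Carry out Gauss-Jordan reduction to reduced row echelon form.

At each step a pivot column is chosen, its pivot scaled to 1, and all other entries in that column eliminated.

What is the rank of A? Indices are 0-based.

rank = 2

[1] R0 /= 9  ⇒  (1, 12, 10)
     R1 -= 4·R0  ⇒  (0, 3, 2)
[2] R1 /= 3  ⇒  (0, 1, 5)
     R0 -= 12·R1  ⇒  (1, 0, 2)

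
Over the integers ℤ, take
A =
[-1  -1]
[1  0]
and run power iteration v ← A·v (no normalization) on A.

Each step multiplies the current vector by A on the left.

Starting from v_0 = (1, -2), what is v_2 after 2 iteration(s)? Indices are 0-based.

v_0 = (1, -2).
v_1 = A·v_0 = (1, 1).
v_2 = A·v_1 = (-2, 1).

v_2 = (-2, 1)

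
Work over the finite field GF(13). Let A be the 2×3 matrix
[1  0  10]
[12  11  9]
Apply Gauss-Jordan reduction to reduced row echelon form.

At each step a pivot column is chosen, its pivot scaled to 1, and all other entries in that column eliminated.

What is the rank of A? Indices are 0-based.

rank = 2

[1] R0 /= 1  ⇒  (1, 0, 10)
     R1 -= 12·R0  ⇒  (0, 11, 6)
[2] R1 /= 11  ⇒  (0, 1, 10)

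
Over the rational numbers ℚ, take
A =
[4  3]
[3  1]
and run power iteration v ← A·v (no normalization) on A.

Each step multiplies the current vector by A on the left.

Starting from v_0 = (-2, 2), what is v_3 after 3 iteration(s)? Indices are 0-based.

v_3 = (-110, -70)

v_0 = (-2, 2).
v_1 = A·v_0 = (-2, -4).
v_2 = A·v_1 = (-20, -10).
v_3 = A·v_2 = (-110, -70).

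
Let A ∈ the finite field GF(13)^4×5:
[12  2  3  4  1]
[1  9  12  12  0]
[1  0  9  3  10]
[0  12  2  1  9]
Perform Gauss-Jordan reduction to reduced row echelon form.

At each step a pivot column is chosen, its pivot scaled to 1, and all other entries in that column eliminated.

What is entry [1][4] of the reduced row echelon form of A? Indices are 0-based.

M[1][4] = 0

step 1: normalize row 0 (÷12) = (1, 11, 10, 9, 12)
  row 1: subtract 1×row0 = (0, 11, 2, 3, 1)
  row 2: subtract 1×row0 = (0, 2, 12, 7, 11)
step 2: normalize row 1 (÷11) = (0, 1, 12, 5, 6)
  row 0: subtract 11×row1 = (1, 0, 8, 6, 11)
  row 2: subtract 2×row1 = (0, 0, 1, 10, 12)
  row 3: subtract 12×row1 = (0, 0, 1, 6, 2)
step 3: normalize row 2 (÷1) = (0, 0, 1, 10, 12)
  row 0: subtract 8×row2 = (1, 0, 0, 4, 6)
  row 1: subtract 12×row2 = (0, 1, 0, 2, 5)
  row 3: subtract 1×row2 = (0, 0, 0, 9, 3)
step 4: normalize row 3 (÷9) = (0, 0, 0, 1, 9)
  row 0: subtract 4×row3 = (1, 0, 0, 0, 9)
  row 1: subtract 2×row3 = (0, 1, 0, 0, 0)
  row 2: subtract 10×row3 = (0, 0, 1, 0, 0)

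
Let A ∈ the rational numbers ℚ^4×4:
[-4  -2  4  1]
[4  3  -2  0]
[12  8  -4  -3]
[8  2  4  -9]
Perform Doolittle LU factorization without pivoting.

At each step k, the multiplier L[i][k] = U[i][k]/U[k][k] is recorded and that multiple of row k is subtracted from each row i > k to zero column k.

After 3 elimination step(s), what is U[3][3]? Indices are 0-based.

U[3][3] = 3

k=0: U[0][0]=-4
  eliminate (1,0): mult=-1, new row 1: (0, 1, 2, 1); set L[1][0]=-1
  eliminate (2,0): mult=-3, new row 2: (0, 2, 8, 0); set L[2][0]=-3
  eliminate (3,0): mult=-2, new row 3: (0, -2, 12, -7); set L[3][0]=-2
k=1: U[1][1]=1
  eliminate (2,1): mult=2, new row 2: (0, 0, 4, -2); set L[2][1]=2
  eliminate (3,1): mult=-2, new row 3: (0, 0, 16, -5); set L[3][1]=-2
k=2: U[2][2]=4
  eliminate (3,2): mult=4, new row 3: (0, 0, 0, 3); set L[3][2]=4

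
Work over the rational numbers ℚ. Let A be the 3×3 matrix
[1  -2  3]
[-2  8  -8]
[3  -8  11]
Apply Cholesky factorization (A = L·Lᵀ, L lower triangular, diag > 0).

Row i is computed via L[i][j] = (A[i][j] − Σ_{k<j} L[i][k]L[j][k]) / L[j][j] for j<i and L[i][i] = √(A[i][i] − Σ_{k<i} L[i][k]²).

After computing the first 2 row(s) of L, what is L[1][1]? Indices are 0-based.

L[1][1] = 2

Step 1: L[0][0] = √(1) = 1.
  L[1][0] = (-2) / L[0][0] = -2.
Step 2: L[1][1] = √(4) = 2.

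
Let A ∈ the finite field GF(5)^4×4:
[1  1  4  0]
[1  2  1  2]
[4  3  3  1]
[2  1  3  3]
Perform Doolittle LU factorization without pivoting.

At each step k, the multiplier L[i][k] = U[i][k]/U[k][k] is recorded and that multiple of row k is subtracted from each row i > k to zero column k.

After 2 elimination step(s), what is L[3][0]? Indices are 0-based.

k=0: U[0][0]=1
  eliminate (1,0): mult=1, new row 1: (0, 1, 2, 2); set L[1][0]=1
  eliminate (2,0): mult=4, new row 2: (0, 4, 2, 1); set L[2][0]=4
  eliminate (3,0): mult=2, new row 3: (0, 4, 0, 3); set L[3][0]=2
k=1: U[1][1]=1
  eliminate (2,1): mult=4, new row 2: (0, 0, 4, 3); set L[2][1]=4
  eliminate (3,1): mult=4, new row 3: (0, 0, 2, 0); set L[3][1]=4

L[3][0] = 2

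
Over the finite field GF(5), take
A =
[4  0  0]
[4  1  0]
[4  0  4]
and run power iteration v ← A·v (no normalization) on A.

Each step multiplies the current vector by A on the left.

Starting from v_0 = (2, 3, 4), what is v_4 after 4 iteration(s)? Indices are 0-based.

v_4 = (2, 3, 2)

v_0 = (2, 3, 4).
v_1 = A·v_0 = (3, 1, 4).
v_2 = A·v_1 = (2, 3, 3).
v_3 = A·v_2 = (3, 1, 0).
v_4 = A·v_3 = (2, 3, 2).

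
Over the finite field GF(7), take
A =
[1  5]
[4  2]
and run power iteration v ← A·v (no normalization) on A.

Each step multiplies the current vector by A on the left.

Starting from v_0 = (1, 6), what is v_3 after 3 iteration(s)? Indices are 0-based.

v_0 = (1, 6).
v_1 = A·v_0 = (3, 2).
v_2 = A·v_1 = (6, 2).
v_3 = A·v_2 = (2, 0).

v_3 = (2, 0)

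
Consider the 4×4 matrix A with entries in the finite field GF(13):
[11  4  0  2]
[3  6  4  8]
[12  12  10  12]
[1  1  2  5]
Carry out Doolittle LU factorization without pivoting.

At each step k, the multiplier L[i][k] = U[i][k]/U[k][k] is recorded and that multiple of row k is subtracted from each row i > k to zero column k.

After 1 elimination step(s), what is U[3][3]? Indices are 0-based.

k=0: U[0][0]=11
  eliminate (1,0): mult=5, new row 1: (0, 12, 4, 11); set L[1][0]=5
  eliminate (2,0): mult=7, new row 2: (0, 10, 10, 11); set L[2][0]=7
  eliminate (3,0): mult=6, new row 3: (0, 3, 2, 6); set L[3][0]=6

U[3][3] = 6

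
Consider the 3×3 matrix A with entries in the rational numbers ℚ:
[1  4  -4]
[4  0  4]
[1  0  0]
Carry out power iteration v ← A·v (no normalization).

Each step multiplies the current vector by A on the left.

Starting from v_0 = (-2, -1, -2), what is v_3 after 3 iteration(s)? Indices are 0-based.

v_3 = (-62, -208, -54)

v_0 = (-2, -1, -2).
v_1 = A·v_0 = (2, -16, -2).
v_2 = A·v_1 = (-54, 0, 2).
v_3 = A·v_2 = (-62, -208, -54).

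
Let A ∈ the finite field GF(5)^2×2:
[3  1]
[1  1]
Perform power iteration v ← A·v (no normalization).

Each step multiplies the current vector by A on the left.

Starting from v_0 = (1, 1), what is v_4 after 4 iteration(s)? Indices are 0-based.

v_0 = (1, 1).
v_1 = A·v_0 = (4, 2).
v_2 = A·v_1 = (4, 1).
v_3 = A·v_2 = (3, 0).
v_4 = A·v_3 = (4, 3).

v_4 = (4, 3)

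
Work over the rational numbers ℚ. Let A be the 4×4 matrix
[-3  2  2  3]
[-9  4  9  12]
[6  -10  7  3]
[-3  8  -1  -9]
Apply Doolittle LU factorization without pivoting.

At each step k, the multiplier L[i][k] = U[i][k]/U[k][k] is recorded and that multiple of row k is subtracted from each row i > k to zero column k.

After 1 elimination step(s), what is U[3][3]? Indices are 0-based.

U[3][3] = -12

[col 0] pivot -3
  R1 -= 3*R0 → (0, -2, 3, 3)  (L[1][0] := 3)
  R2 -= -2*R0 → (0, -6, 11, 9)  (L[2][0] := -2)
  R3 -= 1*R0 → (0, 6, -3, -12)  (L[3][0] := 1)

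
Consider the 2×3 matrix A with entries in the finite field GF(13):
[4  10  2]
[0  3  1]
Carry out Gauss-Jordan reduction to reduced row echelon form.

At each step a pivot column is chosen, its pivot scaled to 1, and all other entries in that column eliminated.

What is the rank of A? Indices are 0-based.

step 1: normalize row 0 (÷4) = (1, 9, 7)
step 2: normalize row 1 (÷3) = (0, 1, 9)
  row 0: subtract 9×row1 = (1, 0, 4)

rank = 2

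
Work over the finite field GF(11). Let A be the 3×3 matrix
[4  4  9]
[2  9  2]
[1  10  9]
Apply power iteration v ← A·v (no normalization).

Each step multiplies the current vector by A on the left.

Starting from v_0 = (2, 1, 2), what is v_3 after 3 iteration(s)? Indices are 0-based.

v_0 = (2, 1, 2).
v_1 = A·v_0 = (8, 6, 8).
v_2 = A·v_1 = (7, 9, 8).
v_3 = A·v_2 = (4, 1, 4).

v_3 = (4, 1, 4)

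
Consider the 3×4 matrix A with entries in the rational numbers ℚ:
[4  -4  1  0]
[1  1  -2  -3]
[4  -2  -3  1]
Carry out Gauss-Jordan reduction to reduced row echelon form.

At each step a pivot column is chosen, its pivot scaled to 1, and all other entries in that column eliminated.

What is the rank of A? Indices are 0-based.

step 1: normalize row 0 (÷4) = (1, -1, 1/4, 0)
  row 1: subtract 1×row0 = (0, 2, -9/4, -3)
  row 2: subtract 4×row0 = (0, 2, -4, 1)
step 2: normalize row 1 (÷2) = (0, 1, -9/8, -3/2)
  row 0: subtract -1×row1 = (1, 0, -7/8, -3/2)
  row 2: subtract 2×row1 = (0, 0, -7/4, 4)
step 3: normalize row 2 (÷-7/4) = (0, 0, 1, -16/7)
  row 0: subtract -7/8×row2 = (1, 0, 0, -7/2)
  row 1: subtract -9/8×row2 = (0, 1, 0, -57/14)

rank = 3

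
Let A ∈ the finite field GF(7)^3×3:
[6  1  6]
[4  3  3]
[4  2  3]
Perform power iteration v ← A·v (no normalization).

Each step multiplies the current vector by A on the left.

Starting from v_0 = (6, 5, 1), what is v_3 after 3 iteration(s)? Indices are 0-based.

v_0 = (6, 5, 1).
v_1 = A·v_0 = (5, 0, 2).
v_2 = A·v_1 = (0, 5, 5).
v_3 = A·v_2 = (0, 2, 4).

v_3 = (0, 2, 4)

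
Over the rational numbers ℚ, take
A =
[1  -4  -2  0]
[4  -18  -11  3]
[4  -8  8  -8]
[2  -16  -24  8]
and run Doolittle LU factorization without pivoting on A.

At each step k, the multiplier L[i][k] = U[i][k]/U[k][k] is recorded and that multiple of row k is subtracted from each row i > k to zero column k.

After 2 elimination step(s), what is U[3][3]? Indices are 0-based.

U[3][3] = -4

Step 1: pivot at (0,0) is 1.
  row1 ← row1 − (4)·row0  ⇒  L[1][0]=4, U row1=(0, -2, -3, 3)
  row2 ← row2 − (4)·row0  ⇒  L[2][0]=4, U row2=(0, 8, 16, -8)
  row3 ← row3 − (2)·row0  ⇒  L[3][0]=2, U row3=(0, -8, -20, 8)
Step 2: pivot at (1,1) is -2.
  row2 ← row2 − (-4)·row1  ⇒  L[2][1]=-4, U row2=(0, 0, 4, 4)
  row3 ← row3 − (4)·row1  ⇒  L[3][1]=4, U row3=(0, 0, -8, -4)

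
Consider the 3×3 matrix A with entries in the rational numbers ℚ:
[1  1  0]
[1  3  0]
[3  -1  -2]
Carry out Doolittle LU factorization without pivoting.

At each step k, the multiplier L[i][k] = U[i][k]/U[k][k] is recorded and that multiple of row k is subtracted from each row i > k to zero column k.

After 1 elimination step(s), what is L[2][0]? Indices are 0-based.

L[2][0] = 3

Step 1: pivot at (0,0) is 1.
  row1 ← row1 − (1)·row0  ⇒  L[1][0]=1, U row1=(0, 2, 0)
  row2 ← row2 − (3)·row0  ⇒  L[2][0]=3, U row2=(0, -4, -2)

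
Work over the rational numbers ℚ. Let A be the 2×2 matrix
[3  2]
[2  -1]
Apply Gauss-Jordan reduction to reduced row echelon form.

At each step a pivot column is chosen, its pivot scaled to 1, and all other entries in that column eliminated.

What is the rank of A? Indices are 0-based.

pivot(0,0)=3: scale R0 → (1, 2/3)
  clear (1,0): R1 −= (2)R0 → (0, -7/3)
pivot(1,1)=-7/3: scale R1 → (0, 1)
  clear (0,1): R0 −= (2/3)R1 → (1, 0)

rank = 2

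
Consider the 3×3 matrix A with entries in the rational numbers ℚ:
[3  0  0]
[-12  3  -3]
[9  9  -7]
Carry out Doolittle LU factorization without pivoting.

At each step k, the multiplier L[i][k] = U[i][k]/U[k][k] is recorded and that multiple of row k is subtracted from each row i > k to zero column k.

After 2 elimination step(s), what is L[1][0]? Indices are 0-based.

L[1][0] = -4

k=0: U[0][0]=3
  eliminate (1,0): mult=-4, new row 1: (0, 3, -3); set L[1][0]=-4
  eliminate (2,0): mult=3, new row 2: (0, 9, -7); set L[2][0]=3
k=1: U[1][1]=3
  eliminate (2,1): mult=3, new row 2: (0, 0, 2); set L[2][1]=3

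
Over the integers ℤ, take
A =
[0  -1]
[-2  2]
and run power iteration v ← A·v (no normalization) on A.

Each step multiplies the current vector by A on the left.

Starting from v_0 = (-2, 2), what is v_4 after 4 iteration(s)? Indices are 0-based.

v_0 = (-2, 2).
v_1 = A·v_0 = (-2, 8).
v_2 = A·v_1 = (-8, 20).
v_3 = A·v_2 = (-20, 56).
v_4 = A·v_3 = (-56, 152).

v_4 = (-56, 152)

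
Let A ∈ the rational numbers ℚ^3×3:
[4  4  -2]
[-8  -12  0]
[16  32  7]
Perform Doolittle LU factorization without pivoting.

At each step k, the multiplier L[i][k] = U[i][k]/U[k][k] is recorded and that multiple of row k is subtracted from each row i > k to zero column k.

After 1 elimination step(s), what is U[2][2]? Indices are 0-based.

U[2][2] = 15

k=0: U[0][0]=4
  eliminate (1,0): mult=-2, new row 1: (0, -4, -4); set L[1][0]=-2
  eliminate (2,0): mult=4, new row 2: (0, 16, 15); set L[2][0]=4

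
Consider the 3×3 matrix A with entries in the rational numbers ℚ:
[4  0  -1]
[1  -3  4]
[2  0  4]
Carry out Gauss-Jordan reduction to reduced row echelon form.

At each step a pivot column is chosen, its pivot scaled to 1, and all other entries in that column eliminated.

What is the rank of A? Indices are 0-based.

[1] R0 /= 4  ⇒  (1, 0, -1/4)
     R1 -= 1·R0  ⇒  (0, -3, 17/4)
     R2 -= 2·R0  ⇒  (0, 0, 9/2)
[2] R1 /= -3  ⇒  (0, 1, -17/12)
[3] R2 /= 9/2  ⇒  (0, 0, 1)
     R0 -= -1/4·R2  ⇒  (1, 0, 0)
     R1 -= -17/12·R2  ⇒  (0, 1, 0)

rank = 3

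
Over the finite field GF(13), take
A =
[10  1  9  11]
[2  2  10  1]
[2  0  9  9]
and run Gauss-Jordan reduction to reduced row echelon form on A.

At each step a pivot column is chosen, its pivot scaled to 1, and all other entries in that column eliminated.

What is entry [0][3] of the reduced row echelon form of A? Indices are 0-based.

M[0][3] = 0

step 1: normalize row 0 (÷10) = (1, 4, 10, 5)
  row 1: subtract 2×row0 = (0, 7, 3, 4)
  row 2: subtract 2×row0 = (0, 5, 2, 12)
step 2: normalize row 1 (÷7) = (0, 1, 6, 8)
  row 0: subtract 4×row1 = (1, 0, 12, 12)
  row 2: subtract 5×row1 = (0, 0, 11, 11)
step 3: normalize row 2 (÷11) = (0, 0, 1, 1)
  row 0: subtract 12×row2 = (1, 0, 0, 0)
  row 1: subtract 6×row2 = (0, 1, 0, 2)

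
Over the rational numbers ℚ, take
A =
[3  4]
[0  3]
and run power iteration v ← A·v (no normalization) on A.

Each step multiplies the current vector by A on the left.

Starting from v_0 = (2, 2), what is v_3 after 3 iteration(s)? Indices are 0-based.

v_0 = (2, 2).
v_1 = A·v_0 = (14, 6).
v_2 = A·v_1 = (66, 18).
v_3 = A·v_2 = (270, 54).

v_3 = (270, 54)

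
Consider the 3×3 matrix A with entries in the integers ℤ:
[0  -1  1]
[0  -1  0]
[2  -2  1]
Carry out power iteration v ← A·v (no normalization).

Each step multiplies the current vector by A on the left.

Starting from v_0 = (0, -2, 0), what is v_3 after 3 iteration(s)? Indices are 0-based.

v_3 = (6, 2, 12)

v_0 = (0, -2, 0).
v_1 = A·v_0 = (2, 2, 4).
v_2 = A·v_1 = (2, -2, 4).
v_3 = A·v_2 = (6, 2, 12).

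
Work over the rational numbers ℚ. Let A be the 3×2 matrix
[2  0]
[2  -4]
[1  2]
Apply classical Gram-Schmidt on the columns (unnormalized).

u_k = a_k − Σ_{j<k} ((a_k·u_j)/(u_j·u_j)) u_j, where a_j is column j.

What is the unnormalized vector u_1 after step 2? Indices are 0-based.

u_1 = (4/3, -8/3, 8/3)

Step 1: u_0 = a_0 = (2, 2, 1).
Step 2: u_1 = a_1 − (-2/3)·u_0 = (4/3, -8/3, 8/3).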